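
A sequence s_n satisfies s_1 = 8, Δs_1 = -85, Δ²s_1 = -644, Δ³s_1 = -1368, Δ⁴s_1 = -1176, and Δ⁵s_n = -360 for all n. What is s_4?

-3547

Build the table forward from the leading diagonal:
Fifth differences: -360  -360  -360  -360
Fourth differences: -1176  -1536  -1896  -2256
Third differences: -1368  -2544  -4080  -5976
Second differences: -644  -2012  -4556  -8636
First differences: -85  -729  -2741  -7297
s: 8  -77  -806  -3547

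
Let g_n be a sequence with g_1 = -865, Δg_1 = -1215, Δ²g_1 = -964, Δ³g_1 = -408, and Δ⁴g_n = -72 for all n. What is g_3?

Build the table forward from the leading diagonal:
Δ⁴: -72, -72, -72
Δ³: -408, -480, -552
Δ²: -964, -1372, -1852
Δ: -1215, -2179, -3551
g: -865, -2080, -4259

-4259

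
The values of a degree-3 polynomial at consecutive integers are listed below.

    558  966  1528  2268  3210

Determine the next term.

4378

Δ: 408, 562, 740, 942
Δ²: 154, 178, 202
Δ³: 24, 24
The third differences are constant (24).
202 + 24 = 226;  942 + 226 = 1168;  3210 + 1168 = 4378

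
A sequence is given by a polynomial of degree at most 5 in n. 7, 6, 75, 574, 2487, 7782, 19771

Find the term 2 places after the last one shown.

85959

Δ: -1  69  499  1913  5295  11989
Δ²: 70  430  1414  3382  6694
Δ³: 360  984  1968  3312
Δ⁴: 624  984  1344
Δ⁵: 360  360
Constant fifth difference = 360, so extend:
1344 + 360 = 1704;  3312 + 1704 = 5016;  6694 + 5016 = 11710;  11989 + 11710 = 23699;  19771 + 23699 = 43470
1704 + 360 = 2064;  5016 + 2064 = 7080;  11710 + 7080 = 18790;  23699 + 18790 = 42489;  43470 + 42489 = 85959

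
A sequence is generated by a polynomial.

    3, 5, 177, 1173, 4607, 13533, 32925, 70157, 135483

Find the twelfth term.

655845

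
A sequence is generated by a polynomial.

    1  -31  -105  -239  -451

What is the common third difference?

D1: -32, -74, -134, -212
D2: -42, -60, -78
D3: -18, -18

-18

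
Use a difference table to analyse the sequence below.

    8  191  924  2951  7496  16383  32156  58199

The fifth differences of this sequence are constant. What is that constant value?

120

Δ: 183, 733, 2027, 4545, 8887, 15773, 26043
Δ²: 550, 1294, 2518, 4342, 6886, 10270
Δ³: 744, 1224, 1824, 2544, 3384
Δ⁴: 480, 600, 720, 840
Δ⁵: 120, 120, 120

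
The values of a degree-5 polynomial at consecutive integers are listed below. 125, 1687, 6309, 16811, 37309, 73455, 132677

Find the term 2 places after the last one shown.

1562  4622  10502  20498  36146  59222
3060  5880  9996  15648  23076
2820  4116  5652  7428
1296  1536  1776
240  240
The fifth differences are constant (240).
1776 + 240 = 2016;  7428 + 2016 = 9444;  23076 + 9444 = 32520;  59222 + 32520 = 91742;  132677 + 91742 = 224419
2016 + 240 = 2256;  9444 + 2256 = 11700;  32520 + 11700 = 44220;  91742 + 44220 = 135962;  224419 + 135962 = 360381

360381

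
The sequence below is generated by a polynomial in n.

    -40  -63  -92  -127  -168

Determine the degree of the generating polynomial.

2

Δ: -23, -29, -35, -41
Δ²: -6, -6, -6
The second differences are constant, so the polynomial has degree 2.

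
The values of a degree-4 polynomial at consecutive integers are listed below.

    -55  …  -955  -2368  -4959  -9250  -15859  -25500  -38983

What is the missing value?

-294

Using the last 7 terms:
First differences: -1413, -2591, -4291, -6609, -9641, -13483
Second differences: -1178, -1700, -2318, -3032, -3842
Third differences: -522, -618, -714, -810
Fourth differences: -96, -96, -96
Constant fourth difference = -96.
Extend backward: -522 + 96 = -426;  -1178 + 426 = -752;  -1413 + 752 = -661;  -955 + 661 = -294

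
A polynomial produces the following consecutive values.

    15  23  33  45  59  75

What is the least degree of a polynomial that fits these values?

Δ: 8, 10, 12, 14, 16
Δ²: 2, 2, 2, 2
The second differences are constant, so the polynomial has degree 2.

2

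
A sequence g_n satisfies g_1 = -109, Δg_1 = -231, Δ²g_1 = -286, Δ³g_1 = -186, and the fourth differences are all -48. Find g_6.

-6224

Build the table forward from the leading diagonal:
D4: -48, -48, -48, -48, -48, -48
D3: -186, -234, -282, -330, -378, -426
D2: -286, -472, -706, -988, -1318, -1696
D1: -231, -517, -989, -1695, -2683, -4001
g: -109, -340, -857, -1846, -3541, -6224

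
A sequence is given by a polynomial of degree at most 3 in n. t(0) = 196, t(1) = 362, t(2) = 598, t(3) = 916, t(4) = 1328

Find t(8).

4156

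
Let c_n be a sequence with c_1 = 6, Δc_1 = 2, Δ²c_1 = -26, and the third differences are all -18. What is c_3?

-16

Build the table forward from the leading diagonal:
Δ³: -18  -18  -18
Δ²: -26  -44  -62
Δ: 2  -24  -68
c: 6  8  -16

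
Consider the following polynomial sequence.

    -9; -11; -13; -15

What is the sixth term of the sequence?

-2 , -2 , -2
Constant first difference = -2, so extend:
-15 − 2 = -17
-17 − 2 = -19

-19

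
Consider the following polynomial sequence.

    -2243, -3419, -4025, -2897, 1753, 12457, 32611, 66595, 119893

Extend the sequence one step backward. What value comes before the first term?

Δ: -1176  -606  1128  4650  10704  20154  33984  53298
Δ²: 570  1734  3522  6054  9450  13830  19314
Δ³: 1164  1788  2532  3396  4380  5484
Δ⁴: 624  744  864  984  1104
Δ⁵: 120  120  120  120
The fifth differences are constant at 120.
Work back: 624 − 120 = 504;  1164 − 504 = 660;  570 − 660 = -90;  -1176 + 90 = -1086;  -2243 + 1086 = -1157

-1157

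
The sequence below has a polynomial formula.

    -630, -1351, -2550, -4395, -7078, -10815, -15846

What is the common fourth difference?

-24

First differences: -721, -1199, -1845, -2683, -3737, -5031
Second differences: -478, -646, -838, -1054, -1294
Third differences: -168, -192, -216, -240
Fourth differences: -24, -24, -24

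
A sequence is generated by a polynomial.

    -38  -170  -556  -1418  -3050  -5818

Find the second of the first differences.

First differences: -132, -386, -862, -1632, -2768
Second differences: -254, -476, -770, -1136
Third differences: -222, -294, -366
Fourth differences: -72, -72

-386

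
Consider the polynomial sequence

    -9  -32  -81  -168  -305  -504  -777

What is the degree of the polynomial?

3

D1: -23, -49, -87, -137, -199, -273
D2: -26, -38, -50, -62, -74
D3: -12, -12, -12, -12
The third differences are constant, so the polynomial has degree 3.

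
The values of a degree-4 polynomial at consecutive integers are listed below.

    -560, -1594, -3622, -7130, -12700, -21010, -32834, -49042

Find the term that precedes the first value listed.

-130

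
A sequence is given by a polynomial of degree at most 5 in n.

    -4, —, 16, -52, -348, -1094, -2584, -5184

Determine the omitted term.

6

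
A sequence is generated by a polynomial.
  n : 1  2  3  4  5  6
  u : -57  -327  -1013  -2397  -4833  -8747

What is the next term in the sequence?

First differences: -270  -686  -1384  -2436  -3914
Second differences: -416  -698  -1052  -1478
Third differences: -282  -354  -426
Fourth differences: -72  -72
Constant fourth difference = -72, so extend:
-426 − 72 = -498;  -1478 − 498 = -1976;  -3914 − 1976 = -5890;  -8747 − 5890 = -14637

-14637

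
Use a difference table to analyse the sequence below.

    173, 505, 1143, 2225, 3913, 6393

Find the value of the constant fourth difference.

D1: 332, 638, 1082, 1688, 2480
D2: 306, 444, 606, 792
D3: 138, 162, 186
D4: 24, 24

24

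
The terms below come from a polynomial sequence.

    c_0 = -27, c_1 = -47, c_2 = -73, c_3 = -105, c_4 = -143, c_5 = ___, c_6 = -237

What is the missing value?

Using the first 5 terms:
-20  -26  -32  -38
-6  -6  -6
Constant second difference = -6.
Extend forward: -38 − 6 = -44;  -143 − 44 = -187

-187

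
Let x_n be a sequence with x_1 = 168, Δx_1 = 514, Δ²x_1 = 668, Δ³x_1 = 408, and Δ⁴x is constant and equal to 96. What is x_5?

Build the table forward from the leading diagonal:
D4: 96  96  96  96  96
D3: 408  504  600  696  792
D2: 668  1076  1580  2180  2876
D1: 514  1182  2258  3838  6018
x: 168  682  1864  4122  7960

7960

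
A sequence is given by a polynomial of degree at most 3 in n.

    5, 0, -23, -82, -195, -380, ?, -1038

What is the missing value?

-655

Using the first 6 terms:
D1: -5, -23, -59, -113, -185
D2: -18, -36, -54, -72
D3: -18, -18, -18
Constant third difference = -18.
Extend forward: -72 − 18 = -90;  -185 − 90 = -275;  -380 − 275 = -655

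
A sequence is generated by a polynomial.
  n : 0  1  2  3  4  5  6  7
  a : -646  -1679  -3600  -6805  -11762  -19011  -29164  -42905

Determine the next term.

-60990

Δ: -1033 , -1921 , -3205 , -4957 , -7249 , -10153 , -13741
Δ²: -888 , -1284 , -1752 , -2292 , -2904 , -3588
Δ³: -396 , -468 , -540 , -612 , -684
Δ⁴: -72 , -72 , -72 , -72
The fourth differences are constant (-72).
-684 − 72 = -756;  -3588 − 756 = -4344;  -13741 − 4344 = -18085;  -42905 − 18085 = -60990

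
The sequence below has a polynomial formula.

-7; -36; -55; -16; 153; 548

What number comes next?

1289

First differences: -29 , -19 , 39 , 169 , 395
Second differences: 10 , 58 , 130 , 226
Third differences: 48 , 72 , 96
Fourth differences: 24 , 24
Constant fourth difference = 24, so extend:
96 + 24 = 120;  226 + 120 = 346;  395 + 346 = 741;  548 + 741 = 1289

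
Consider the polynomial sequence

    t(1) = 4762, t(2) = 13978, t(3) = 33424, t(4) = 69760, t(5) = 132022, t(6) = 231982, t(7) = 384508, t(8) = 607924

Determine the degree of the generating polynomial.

5

Δ: 9216, 19446, 36336, 62262, 99960, 152526, 223416
Δ²: 10230, 16890, 25926, 37698, 52566, 70890
Δ³: 6660, 9036, 11772, 14868, 18324
Δ⁴: 2376, 2736, 3096, 3456
Δ⁵: 360, 360, 360
The fifth differences are constant, so the polynomial has degree 5.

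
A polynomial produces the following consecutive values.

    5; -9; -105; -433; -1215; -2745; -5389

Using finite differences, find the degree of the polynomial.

4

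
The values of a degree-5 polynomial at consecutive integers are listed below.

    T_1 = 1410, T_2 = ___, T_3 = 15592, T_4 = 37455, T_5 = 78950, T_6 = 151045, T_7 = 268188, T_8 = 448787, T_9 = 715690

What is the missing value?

5393

Using the last 7 terms:
Δ: 21863  41495  72095  117143  180599  266903
Δ²: 19632  30600  45048  63456  86304
Δ³: 10968  14448  18408  22848
Δ⁴: 3480  3960  4440
Δ⁵: 480  480
Constant fifth difference = 480.
Extend backward: 3480 − 480 = 3000;  10968 − 3000 = 7968;  19632 − 7968 = 11664;  21863 − 11664 = 10199;  15592 − 10199 = 5393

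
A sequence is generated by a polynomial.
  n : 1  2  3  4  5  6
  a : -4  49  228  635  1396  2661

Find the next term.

4604

D1: 53 , 179 , 407 , 761 , 1265
D2: 126 , 228 , 354 , 504
D3: 102 , 126 , 150
D4: 24 , 24
The fourth differences are constant (24).
150 + 24 = 174;  504 + 174 = 678;  1265 + 678 = 1943;  2661 + 1943 = 4604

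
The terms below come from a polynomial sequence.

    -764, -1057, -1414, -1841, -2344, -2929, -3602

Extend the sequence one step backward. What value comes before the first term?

Δ: -293, -357, -427, -503, -585, -673
Δ²: -64, -70, -76, -82, -88
Δ³: -6, -6, -6, -6
The third differences are constant at -6.
Work back: -64 + 6 = -58;  -293 + 58 = -235;  -764 + 235 = -529

-529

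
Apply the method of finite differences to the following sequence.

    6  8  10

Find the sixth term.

2, 2
The first differences are constant (2).
10 + 2 = 12
12 + 2 = 14
14 + 2 = 16

16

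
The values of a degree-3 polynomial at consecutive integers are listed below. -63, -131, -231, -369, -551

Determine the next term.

-783

D1: -68, -100, -138, -182
D2: -32, -38, -44
D3: -6, -6
Constant third difference = -6, so extend:
-44 − 6 = -50;  -182 − 50 = -232;  -551 − 232 = -783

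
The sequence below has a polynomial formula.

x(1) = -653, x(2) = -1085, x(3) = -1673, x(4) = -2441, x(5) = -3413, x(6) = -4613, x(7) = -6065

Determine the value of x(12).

-17945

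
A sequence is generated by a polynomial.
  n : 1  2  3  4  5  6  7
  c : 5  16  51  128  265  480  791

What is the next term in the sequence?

D1: 11, 35, 77, 137, 215, 311
D2: 24, 42, 60, 78, 96
D3: 18, 18, 18, 18
Third differences constant at 18.
96 + 18 = 114;  311 + 114 = 425;  791 + 425 = 1216

1216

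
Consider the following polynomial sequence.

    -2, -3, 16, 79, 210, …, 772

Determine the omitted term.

Using the first 5 terms:
-1  19  63  131
20  44  68
24  24
Constant third difference = 24.
Extend forward: 68 + 24 = 92;  131 + 92 = 223;  210 + 223 = 433

433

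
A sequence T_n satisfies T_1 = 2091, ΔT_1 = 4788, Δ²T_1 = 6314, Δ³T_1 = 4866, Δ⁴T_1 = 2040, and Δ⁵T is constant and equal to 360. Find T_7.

Build the table forward from the leading diagonal:
Fifth differences: 360  360  360  360  360  360  360
Fourth differences: 2040  2400  2760  3120  3480  3840  4200
Third differences: 4866  6906  9306  12066  15186  18666  22506
Second differences: 6314  11180  18086  27392  39458  54644  73310
First differences: 4788  11102  22282  40368  67760  107218  161862
T: 2091  6879  17981  40263  80631  148391  255609

255609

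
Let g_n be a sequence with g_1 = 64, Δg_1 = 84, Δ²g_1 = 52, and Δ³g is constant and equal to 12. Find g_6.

Build the table forward from the leading diagonal:
Δ³: 12, 12, 12, 12, 12, 12
Δ²: 52, 64, 76, 88, 100, 112
Δ: 84, 136, 200, 276, 364, 464
g: 64, 148, 284, 484, 760, 1124

1124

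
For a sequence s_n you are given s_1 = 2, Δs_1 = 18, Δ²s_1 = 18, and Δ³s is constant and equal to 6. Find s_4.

Build the table forward from the leading diagonal:
Third differences: 6  6  6  6
Second differences: 18  24  30  36
First differences: 18  36  60  90
s: 2  20  56  116

116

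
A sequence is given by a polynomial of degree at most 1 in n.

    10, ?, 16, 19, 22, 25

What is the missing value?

13

Using the last 4 terms:
3, 3, 3
Constant first difference = 3.
Extend backward: 16 − 3 = 13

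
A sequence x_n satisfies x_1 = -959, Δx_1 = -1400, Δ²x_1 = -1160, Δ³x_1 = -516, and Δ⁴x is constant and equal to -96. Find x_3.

-4919

Build the table forward from the leading diagonal:
Fourth differences: -96  -96  -96
Third differences: -516  -612  -708
Second differences: -1160  -1676  -2288
First differences: -1400  -2560  -4236
x: -959  -2359  -4919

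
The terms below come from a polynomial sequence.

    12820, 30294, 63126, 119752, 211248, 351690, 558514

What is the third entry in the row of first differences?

56626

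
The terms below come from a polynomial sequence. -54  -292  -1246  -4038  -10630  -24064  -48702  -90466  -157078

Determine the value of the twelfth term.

-615262

Δ: -238 , -954 , -2792 , -6592 , -13434 , -24638 , -41764 , -66612
Δ²: -716 , -1838 , -3800 , -6842 , -11204 , -17126 , -24848
Δ³: -1122 , -1962 , -3042 , -4362 , -5922 , -7722
Δ⁴: -840 , -1080 , -1320 , -1560 , -1800
Δ⁵: -240 , -240 , -240 , -240
Constant fifth difference = -240, so extend:
-1800 − 240 = -2040;  -7722 − 2040 = -9762;  -24848 − 9762 = -34610;  -66612 − 34610 = -101222;  -157078 − 101222 = -258300
-2040 − 240 = -2280;  -9762 − 2280 = -12042;  -34610 − 12042 = -46652;  -101222 − 46652 = -147874;  -258300 − 147874 = -406174
-2280 − 240 = -2520;  -12042 − 2520 = -14562;  -46652 − 14562 = -61214;  -147874 − 61214 = -209088;  -406174 − 209088 = -615262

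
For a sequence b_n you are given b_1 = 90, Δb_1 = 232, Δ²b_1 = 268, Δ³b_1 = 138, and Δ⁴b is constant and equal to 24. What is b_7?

Build the table forward from the leading diagonal:
Fourth differences: 24, 24, 24, 24, 24, 24, 24
Third differences: 138, 162, 186, 210, 234, 258, 282
Second differences: 268, 406, 568, 754, 964, 1198, 1456
First differences: 232, 500, 906, 1474, 2228, 3192, 4390
b: 90, 322, 822, 1728, 3202, 5430, 8622

8622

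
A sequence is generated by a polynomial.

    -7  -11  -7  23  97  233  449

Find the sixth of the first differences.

216

First differences: -4, 4, 30, 74, 136, 216
Second differences: 8, 26, 44, 62, 80
Third differences: 18, 18, 18, 18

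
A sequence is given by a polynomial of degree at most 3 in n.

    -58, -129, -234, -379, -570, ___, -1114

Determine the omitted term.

-813

Using the first 5 terms:
D1: -71, -105, -145, -191
D2: -34, -40, -46
D3: -6, -6
Constant third difference = -6.
Extend forward: -46 − 6 = -52;  -191 − 52 = -243;  -570 − 243 = -813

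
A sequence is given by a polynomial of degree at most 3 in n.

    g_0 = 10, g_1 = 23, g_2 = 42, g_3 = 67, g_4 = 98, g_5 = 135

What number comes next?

First differences: 13, 19, 25, 31, 37
Second differences: 6, 6, 6, 6
The second differences are constant (6).
37 + 6 = 43;  135 + 43 = 178

178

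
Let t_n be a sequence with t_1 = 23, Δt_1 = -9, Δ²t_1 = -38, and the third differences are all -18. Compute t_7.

Build the table forward from the leading diagonal:
D3: -18  -18  -18  -18  -18  -18  -18
D2: -38  -56  -74  -92  -110  -128  -146
D1: -9  -47  -103  -177  -269  -379  -507
t: 23  14  -33  -136  -313  -582  -961

-961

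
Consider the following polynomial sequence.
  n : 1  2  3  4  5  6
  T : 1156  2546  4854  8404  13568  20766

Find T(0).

408

First differences: 1390  2308  3550  5164  7198
Second differences: 918  1242  1614  2034
Third differences: 324  372  420
Fourth differences: 48  48
The fourth differences are constant at 48.
Work back: 324 − 48 = 276;  918 − 276 = 642;  1390 − 642 = 748;  1156 − 748 = 408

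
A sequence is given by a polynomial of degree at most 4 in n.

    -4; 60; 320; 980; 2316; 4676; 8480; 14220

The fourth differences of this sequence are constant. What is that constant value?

D1: 64, 260, 660, 1336, 2360, 3804, 5740
D2: 196, 400, 676, 1024, 1444, 1936
D3: 204, 276, 348, 420, 492
D4: 72, 72, 72, 72

72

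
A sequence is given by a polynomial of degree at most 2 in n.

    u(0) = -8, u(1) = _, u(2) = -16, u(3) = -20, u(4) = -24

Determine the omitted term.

Using the last 3 terms:
D1: -4  -4
Constant first difference = -4.
Extend backward: -16 + 4 = -12

-12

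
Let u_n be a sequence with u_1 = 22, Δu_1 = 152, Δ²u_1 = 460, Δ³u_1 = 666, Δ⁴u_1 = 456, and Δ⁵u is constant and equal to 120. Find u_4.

2524

Build the table forward from the leading diagonal:
Δ⁵: 120, 120, 120, 120
Δ⁴: 456, 576, 696, 816
Δ³: 666, 1122, 1698, 2394
Δ²: 460, 1126, 2248, 3946
Δ: 152, 612, 1738, 3986
u: 22, 174, 786, 2524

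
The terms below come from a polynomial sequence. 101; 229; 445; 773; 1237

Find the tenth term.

6437

First differences: 128, 216, 328, 464
Second differences: 88, 112, 136
Third differences: 24, 24
Third differences constant at 24.
136 + 24 = 160;  464 + 160 = 624;  1237 + 624 = 1861
160 + 24 = 184;  624 + 184 = 808;  1861 + 808 = 2669
184 + 24 = 208;  808 + 208 = 1016;  2669 + 1016 = 3685
208 + 24 = 232;  1016 + 232 = 1248;  3685 + 1248 = 4933
232 + 24 = 256;  1248 + 256 = 1504;  4933 + 1504 = 6437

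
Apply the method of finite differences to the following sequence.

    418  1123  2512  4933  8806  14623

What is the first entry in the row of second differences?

684

D1: 705, 1389, 2421, 3873, 5817
D2: 684, 1032, 1452, 1944
D3: 348, 420, 492
D4: 72, 72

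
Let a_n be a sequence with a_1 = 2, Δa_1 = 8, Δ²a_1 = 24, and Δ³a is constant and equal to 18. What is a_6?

462

Build the table forward from the leading diagonal:
Δ³: 18  18  18  18  18  18
Δ²: 24  42  60  78  96  114
Δ: 8  32  74  134  212  308
a: 2  10  42  116  250  462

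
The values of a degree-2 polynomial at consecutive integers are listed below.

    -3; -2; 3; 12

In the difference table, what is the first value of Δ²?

4

D1: 1, 5, 9
D2: 4, 4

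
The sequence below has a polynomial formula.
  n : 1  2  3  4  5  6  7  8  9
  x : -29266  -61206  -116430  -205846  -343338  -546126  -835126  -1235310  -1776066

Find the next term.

-2491558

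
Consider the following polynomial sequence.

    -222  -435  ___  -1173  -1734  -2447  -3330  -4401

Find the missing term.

-746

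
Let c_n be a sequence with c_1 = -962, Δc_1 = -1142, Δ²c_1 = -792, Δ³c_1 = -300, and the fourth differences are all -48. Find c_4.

-7064

Build the table forward from the leading diagonal:
D4: -48, -48, -48, -48
D3: -300, -348, -396, -444
D2: -792, -1092, -1440, -1836
D1: -1142, -1934, -3026, -4466
c: -962, -2104, -4038, -7064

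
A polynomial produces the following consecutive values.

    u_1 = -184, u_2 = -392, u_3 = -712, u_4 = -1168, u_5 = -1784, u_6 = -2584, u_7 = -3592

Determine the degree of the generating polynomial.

3

D1: -208, -320, -456, -616, -800, -1008
D2: -112, -136, -160, -184, -208
D3: -24, -24, -24, -24
The third differences are constant, so the polynomial has degree 3.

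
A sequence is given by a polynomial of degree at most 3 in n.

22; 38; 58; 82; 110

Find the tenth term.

First differences: 16 , 20 , 24 , 28
Second differences: 4 , 4 , 4
The second differences are constant (4).
28 + 4 = 32;  110 + 32 = 142
32 + 4 = 36;  142 + 36 = 178
36 + 4 = 40;  178 + 40 = 218
40 + 4 = 44;  218 + 44 = 262
44 + 4 = 48;  262 + 48 = 310

310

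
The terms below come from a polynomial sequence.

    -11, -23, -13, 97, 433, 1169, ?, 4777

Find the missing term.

2527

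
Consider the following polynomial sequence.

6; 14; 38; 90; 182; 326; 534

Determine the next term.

818

D1: 8, 24, 52, 92, 144, 208
D2: 16, 28, 40, 52, 64
D3: 12, 12, 12, 12
Constant third difference = 12, so extend:
64 + 12 = 76;  208 + 76 = 284;  534 + 284 = 818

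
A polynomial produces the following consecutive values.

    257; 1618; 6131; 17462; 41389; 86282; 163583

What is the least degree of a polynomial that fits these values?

First differences: 1361, 4513, 11331, 23927, 44893, 77301
Second differences: 3152, 6818, 12596, 20966, 32408
Third differences: 3666, 5778, 8370, 11442
Fourth differences: 2112, 2592, 3072
Fifth differences: 480, 480
The fifth differences are constant, so the polynomial has degree 5.

5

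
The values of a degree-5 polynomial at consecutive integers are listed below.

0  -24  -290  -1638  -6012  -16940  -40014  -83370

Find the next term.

-24 , -266 , -1348 , -4374 , -10928 , -23074 , -43356
-242 , -1082 , -3026 , -6554 , -12146 , -20282
-840 , -1944 , -3528 , -5592 , -8136
-1104 , -1584 , -2064 , -2544
-480 , -480 , -480
Constant fifth difference = -480, so extend:
-2544 − 480 = -3024;  -8136 − 3024 = -11160;  -20282 − 11160 = -31442;  -43356 − 31442 = -74798;  -83370 − 74798 = -158168

-158168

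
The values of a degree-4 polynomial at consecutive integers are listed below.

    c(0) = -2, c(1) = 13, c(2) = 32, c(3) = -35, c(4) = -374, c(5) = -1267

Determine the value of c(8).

-11530

D1: 15, 19, -67, -339, -893
D2: 4, -86, -272, -554
D3: -90, -186, -282
D4: -96, -96
Fourth differences constant at -96.
-282 − 96 = -378;  -554 − 378 = -932;  -893 − 932 = -1825;  -1267 − 1825 = -3092
-378 − 96 = -474;  -932 − 474 = -1406;  -1825 − 1406 = -3231;  -3092 − 3231 = -6323
-474 − 96 = -570;  -1406 − 570 = -1976;  -3231 − 1976 = -5207;  -6323 − 5207 = -11530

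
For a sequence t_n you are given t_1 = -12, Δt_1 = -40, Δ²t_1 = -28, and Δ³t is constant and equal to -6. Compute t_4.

-222

Build the table forward from the leading diagonal:
D3: -6, -6, -6, -6
D2: -28, -34, -40, -46
D1: -40, -68, -102, -142
t: -12, -52, -120, -222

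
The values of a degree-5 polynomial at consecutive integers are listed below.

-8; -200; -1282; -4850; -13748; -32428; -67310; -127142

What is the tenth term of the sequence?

-370448

Δ: -192, -1082, -3568, -8898, -18680, -34882, -59832
Δ²: -890, -2486, -5330, -9782, -16202, -24950
Δ³: -1596, -2844, -4452, -6420, -8748
Δ⁴: -1248, -1608, -1968, -2328
Δ⁵: -360, -360, -360
The fifth differences are constant (-360).
-2328 − 360 = -2688;  -8748 − 2688 = -11436;  -24950 − 11436 = -36386;  -59832 − 36386 = -96218;  -127142 − 96218 = -223360
-2688 − 360 = -3048;  -11436 − 3048 = -14484;  -36386 − 14484 = -50870;  -96218 − 50870 = -147088;  -223360 − 147088 = -370448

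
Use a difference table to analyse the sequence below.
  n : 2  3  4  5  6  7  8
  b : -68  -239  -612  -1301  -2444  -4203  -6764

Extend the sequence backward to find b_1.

-9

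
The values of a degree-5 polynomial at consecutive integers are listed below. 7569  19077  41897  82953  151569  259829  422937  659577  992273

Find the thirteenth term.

Δ: 11508 , 22820 , 41056 , 68616 , 108260 , 163108 , 236640 , 332696
Δ²: 11312 , 18236 , 27560 , 39644 , 54848 , 73532 , 96056
Δ³: 6924 , 9324 , 12084 , 15204 , 18684 , 22524
Δ⁴: 2400 , 2760 , 3120 , 3480 , 3840
Δ⁵: 360 , 360 , 360 , 360
Fifth differences constant at 360.
3840 + 360 = 4200;  22524 + 4200 = 26724;  96056 + 26724 = 122780;  332696 + 122780 = 455476;  992273 + 455476 = 1447749
4200 + 360 = 4560;  26724 + 4560 = 31284;  122780 + 31284 = 154064;  455476 + 154064 = 609540;  1447749 + 609540 = 2057289
4560 + 360 = 4920;  31284 + 4920 = 36204;  154064 + 36204 = 190268;  609540 + 190268 = 799808;  2057289 + 799808 = 2857097
4920 + 360 = 5280;  36204 + 5280 = 41484;  190268 + 41484 = 231752;  799808 + 231752 = 1031560;  2857097 + 1031560 = 3888657

3888657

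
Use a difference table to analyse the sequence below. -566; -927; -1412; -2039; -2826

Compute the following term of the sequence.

D1: -361 , -485 , -627 , -787
D2: -124 , -142 , -160
D3: -18 , -18
Third differences constant at -18.
-160 − 18 = -178;  -787 − 178 = -965;  -2826 − 965 = -3791

-3791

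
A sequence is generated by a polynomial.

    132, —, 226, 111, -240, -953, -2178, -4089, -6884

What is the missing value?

207

Using the last 7 terms:
-115  -351  -713  -1225  -1911  -2795
-236  -362  -512  -686  -884
-126  -150  -174  -198
-24  -24  -24
Constant fourth difference = -24.
Extend backward: -126 + 24 = -102;  -236 + 102 = -134;  -115 + 134 = 19;  226 − 19 = 207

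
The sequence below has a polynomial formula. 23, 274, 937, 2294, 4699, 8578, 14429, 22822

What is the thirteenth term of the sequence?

127907

First differences: 251, 663, 1357, 2405, 3879, 5851, 8393
Second differences: 412, 694, 1048, 1474, 1972, 2542
Third differences: 282, 354, 426, 498, 570
Fourth differences: 72, 72, 72, 72
Constant fourth difference = 72, so extend:
570 + 72 = 642;  2542 + 642 = 3184;  8393 + 3184 = 11577;  22822 + 11577 = 34399
642 + 72 = 714;  3184 + 714 = 3898;  11577 + 3898 = 15475;  34399 + 15475 = 49874
714 + 72 = 786;  3898 + 786 = 4684;  15475 + 4684 = 20159;  49874 + 20159 = 70033
786 + 72 = 858;  4684 + 858 = 5542;  20159 + 5542 = 25701;  70033 + 25701 = 95734
858 + 72 = 930;  5542 + 930 = 6472;  25701 + 6472 = 32173;  95734 + 32173 = 127907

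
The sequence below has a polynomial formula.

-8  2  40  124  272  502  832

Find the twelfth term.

First differences: 10, 38, 84, 148, 230, 330
Second differences: 28, 46, 64, 82, 100
Third differences: 18, 18, 18, 18
Third differences constant at 18.
100 + 18 = 118;  330 + 118 = 448;  832 + 448 = 1280
118 + 18 = 136;  448 + 136 = 584;  1280 + 584 = 1864
136 + 18 = 154;  584 + 154 = 738;  1864 + 738 = 2602
154 + 18 = 172;  738 + 172 = 910;  2602 + 910 = 3512
172 + 18 = 190;  910 + 190 = 1100;  3512 + 1100 = 4612

4612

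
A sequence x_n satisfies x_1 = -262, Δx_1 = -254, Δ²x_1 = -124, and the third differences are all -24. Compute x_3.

Build the table forward from the leading diagonal:
Third differences: -24  -24  -24
Second differences: -124  -148  -172
First differences: -254  -378  -526
x: -262  -516  -894

-894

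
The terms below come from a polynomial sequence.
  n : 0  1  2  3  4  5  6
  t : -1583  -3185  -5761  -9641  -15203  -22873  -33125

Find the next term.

-1602  -2576  -3880  -5562  -7670  -10252
-974  -1304  -1682  -2108  -2582
-330  -378  -426  -474
-48  -48  -48
Fourth differences constant at -48.
-474 − 48 = -522;  -2582 − 522 = -3104;  -10252 − 3104 = -13356;  -33125 − 13356 = -46481

-46481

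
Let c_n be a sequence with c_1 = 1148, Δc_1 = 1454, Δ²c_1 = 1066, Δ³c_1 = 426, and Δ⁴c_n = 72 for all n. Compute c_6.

Build the table forward from the leading diagonal:
D4: 72, 72, 72, 72, 72, 72
D3: 426, 498, 570, 642, 714, 786
D2: 1066, 1492, 1990, 2560, 3202, 3916
D1: 1454, 2520, 4012, 6002, 8562, 11764
c: 1148, 2602, 5122, 9134, 15136, 23698

23698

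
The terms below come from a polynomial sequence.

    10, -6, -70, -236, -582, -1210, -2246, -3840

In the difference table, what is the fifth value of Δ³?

-150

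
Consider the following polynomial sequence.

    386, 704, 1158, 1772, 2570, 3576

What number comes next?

4814

Δ: 318  454  614  798  1006
Δ²: 136  160  184  208
Δ³: 24  24  24
The third differences are constant (24).
208 + 24 = 232;  1006 + 232 = 1238;  3576 + 1238 = 4814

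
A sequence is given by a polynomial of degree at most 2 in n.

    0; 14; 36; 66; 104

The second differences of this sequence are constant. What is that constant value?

Δ: 14, 22, 30, 38
Δ²: 8, 8, 8

8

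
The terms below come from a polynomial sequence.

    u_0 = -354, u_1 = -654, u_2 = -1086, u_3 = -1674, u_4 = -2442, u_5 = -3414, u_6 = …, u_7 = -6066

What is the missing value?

-4614

Using the first 6 terms:
D1: -300, -432, -588, -768, -972
D2: -132, -156, -180, -204
D3: -24, -24, -24
Constant third difference = -24.
Extend forward: -204 − 24 = -228;  -972 − 228 = -1200;  -3414 − 1200 = -4614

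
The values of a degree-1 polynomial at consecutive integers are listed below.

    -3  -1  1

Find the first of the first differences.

Δ: 2, 2

2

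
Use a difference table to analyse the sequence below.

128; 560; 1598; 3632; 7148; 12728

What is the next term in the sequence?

21050

D1: 432  1038  2034  3516  5580
D2: 606  996  1482  2064
D3: 390  486  582
D4: 96  96
The fourth differences are constant (96).
582 + 96 = 678;  2064 + 678 = 2742;  5580 + 2742 = 8322;  12728 + 8322 = 21050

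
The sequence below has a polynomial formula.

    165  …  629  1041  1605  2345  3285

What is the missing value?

Using the last 5 terms:
D1: 412  564  740  940
D2: 152  176  200
D3: 24  24
Constant third difference = 24.
Extend backward: 152 − 24 = 128;  412 − 128 = 284;  629 − 284 = 345

345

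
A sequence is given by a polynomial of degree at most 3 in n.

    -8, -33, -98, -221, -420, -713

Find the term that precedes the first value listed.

-25  -65  -123  -199  -293
-40  -58  -76  -94
-18  -18  -18
The third differences are constant at -18.
Work back: -40 + 18 = -22;  -25 + 22 = -3;  -8 + 3 = -5

-5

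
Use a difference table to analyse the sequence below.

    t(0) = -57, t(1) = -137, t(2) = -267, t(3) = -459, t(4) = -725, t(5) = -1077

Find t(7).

D1: -80, -130, -192, -266, -352
D2: -50, -62, -74, -86
D3: -12, -12, -12
The third differences are constant (-12).
-86 − 12 = -98;  -352 − 98 = -450;  -1077 − 450 = -1527
-98 − 12 = -110;  -450 − 110 = -560;  -1527 − 560 = -2087

-2087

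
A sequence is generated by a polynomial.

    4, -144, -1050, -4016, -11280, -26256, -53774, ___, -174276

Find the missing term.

Using the first 7 terms:
D1: -148  -906  -2966  -7264  -14976  -27518
D2: -758  -2060  -4298  -7712  -12542
D3: -1302  -2238  -3414  -4830
D4: -936  -1176  -1416
D5: -240  -240
Constant fifth difference = -240.
Extend forward: -1416 − 240 = -1656;  -4830 − 1656 = -6486;  -12542 − 6486 = -19028;  -27518 − 19028 = -46546;  -53774 − 46546 = -100320

-100320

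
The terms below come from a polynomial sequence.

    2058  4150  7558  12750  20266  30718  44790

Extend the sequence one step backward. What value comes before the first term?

886

First differences: 2092  3408  5192  7516  10452  14072
Second differences: 1316  1784  2324  2936  3620
Third differences: 468  540  612  684
Fourth differences: 72  72  72
The fourth differences are constant at 72.
Work back: 468 − 72 = 396;  1316 − 396 = 920;  2092 − 920 = 1172;  2058 − 1172 = 886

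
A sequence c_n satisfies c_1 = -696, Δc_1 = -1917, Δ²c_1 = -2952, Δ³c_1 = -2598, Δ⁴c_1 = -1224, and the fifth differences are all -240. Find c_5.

-37692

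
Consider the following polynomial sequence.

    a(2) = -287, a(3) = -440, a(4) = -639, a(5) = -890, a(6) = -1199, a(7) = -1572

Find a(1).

-174

First differences: -153, -199, -251, -309, -373
Second differences: -46, -52, -58, -64
Third differences: -6, -6, -6
The third differences are constant at -6.
Work back: -46 + 6 = -40;  -153 + 40 = -113;  -287 + 113 = -174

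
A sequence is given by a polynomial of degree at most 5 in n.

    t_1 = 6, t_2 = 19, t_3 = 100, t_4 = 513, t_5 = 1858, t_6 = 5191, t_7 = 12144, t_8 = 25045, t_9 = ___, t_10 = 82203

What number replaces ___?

47038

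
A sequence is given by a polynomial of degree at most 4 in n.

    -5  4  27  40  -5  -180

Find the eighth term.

First differences: 9, 23, 13, -45, -175
Second differences: 14, -10, -58, -130
Third differences: -24, -48, -72
Fourth differences: -24, -24
The fourth differences are constant (-24).
-72 − 24 = -96;  -130 − 96 = -226;  -175 − 226 = -401;  -180 − 401 = -581
-96 − 24 = -120;  -226 − 120 = -346;  -401 − 346 = -747;  -581 − 747 = -1328

-1328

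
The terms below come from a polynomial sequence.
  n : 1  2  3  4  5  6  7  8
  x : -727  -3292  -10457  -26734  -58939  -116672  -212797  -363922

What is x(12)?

-2565, -7165, -16277, -32205, -57733, -96125, -151125
-4600, -9112, -15928, -25528, -38392, -55000
-4512, -6816, -9600, -12864, -16608
-2304, -2784, -3264, -3744
-480, -480, -480
Fifth differences constant at -480.
-3744 − 480 = -4224;  -16608 − 4224 = -20832;  -55000 − 20832 = -75832;  -151125 − 75832 = -226957;  -363922 − 226957 = -590879
-4224 − 480 = -4704;  -20832 − 4704 = -25536;  -75832 − 25536 = -101368;  -226957 − 101368 = -328325;  -590879 − 328325 = -919204
-4704 − 480 = -5184;  -25536 − 5184 = -30720;  -101368 − 30720 = -132088;  -328325 − 132088 = -460413;  -919204 − 460413 = -1379617
-5184 − 480 = -5664;  -30720 − 5664 = -36384;  -132088 − 36384 = -168472;  -460413 − 168472 = -628885;  -1379617 − 628885 = -2008502

-2008502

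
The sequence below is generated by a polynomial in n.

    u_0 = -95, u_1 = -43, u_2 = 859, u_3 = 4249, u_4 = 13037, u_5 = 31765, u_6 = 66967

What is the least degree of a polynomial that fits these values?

Δ: 52, 902, 3390, 8788, 18728, 35202
Δ²: 850, 2488, 5398, 9940, 16474
Δ³: 1638, 2910, 4542, 6534
Δ⁴: 1272, 1632, 1992
Δ⁵: 360, 360
The fifth differences are constant, so the polynomial has degree 5.

5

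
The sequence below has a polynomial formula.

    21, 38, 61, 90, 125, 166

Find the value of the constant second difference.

D1: 17, 23, 29, 35, 41
D2: 6, 6, 6, 6

6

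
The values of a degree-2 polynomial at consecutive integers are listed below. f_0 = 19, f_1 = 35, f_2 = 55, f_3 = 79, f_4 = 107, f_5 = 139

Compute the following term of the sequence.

First differences: 16, 20, 24, 28, 32
Second differences: 4, 4, 4, 4
Second differences constant at 4.
32 + 4 = 36;  139 + 36 = 175

175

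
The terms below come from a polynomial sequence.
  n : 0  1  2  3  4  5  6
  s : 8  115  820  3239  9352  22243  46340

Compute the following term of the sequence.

87655

107, 705, 2419, 6113, 12891, 24097
598, 1714, 3694, 6778, 11206
1116, 1980, 3084, 4428
864, 1104, 1344
240, 240
Fifth differences constant at 240.
1344 + 240 = 1584;  4428 + 1584 = 6012;  11206 + 6012 = 17218;  24097 + 17218 = 41315;  46340 + 41315 = 87655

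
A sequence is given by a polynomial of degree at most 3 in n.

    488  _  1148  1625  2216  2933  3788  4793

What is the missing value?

Using the last 6 terms:
D1: 477, 591, 717, 855, 1005
D2: 114, 126, 138, 150
D3: 12, 12, 12
Constant third difference = 12.
Extend backward: 114 − 12 = 102;  477 − 102 = 375;  1148 − 375 = 773

773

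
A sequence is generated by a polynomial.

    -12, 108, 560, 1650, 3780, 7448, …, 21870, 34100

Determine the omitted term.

13248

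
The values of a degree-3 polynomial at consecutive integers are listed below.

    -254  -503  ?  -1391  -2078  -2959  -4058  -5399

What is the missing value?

-874

Using the last 5 terms:
Δ: -687, -881, -1099, -1341
Δ²: -194, -218, -242
Δ³: -24, -24
Constant third difference = -24.
Extend backward: -194 + 24 = -170;  -687 + 170 = -517;  -1391 + 517 = -874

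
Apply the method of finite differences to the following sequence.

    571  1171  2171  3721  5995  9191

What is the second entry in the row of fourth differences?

24

First differences: 600, 1000, 1550, 2274, 3196
Second differences: 400, 550, 724, 922
Third differences: 150, 174, 198
Fourth differences: 24, 24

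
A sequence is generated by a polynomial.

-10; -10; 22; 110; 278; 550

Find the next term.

950

Δ: 0, 32, 88, 168, 272
Δ²: 32, 56, 80, 104
Δ³: 24, 24, 24
Constant third difference = 24, so extend:
104 + 24 = 128;  272 + 128 = 400;  550 + 400 = 950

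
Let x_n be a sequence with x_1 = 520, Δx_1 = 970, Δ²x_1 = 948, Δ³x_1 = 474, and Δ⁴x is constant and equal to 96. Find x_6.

20070

Build the table forward from the leading diagonal:
D4: 96  96  96  96  96  96
D3: 474  570  666  762  858  954
D2: 948  1422  1992  2658  3420  4278
D1: 970  1918  3340  5332  7990  11410
x: 520  1490  3408  6748  12080  20070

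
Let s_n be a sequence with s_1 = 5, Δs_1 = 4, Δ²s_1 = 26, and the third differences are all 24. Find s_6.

Build the table forward from the leading diagonal:
Δ³: 24  24  24  24  24  24
Δ²: 26  50  74  98  122  146
Δ: 4  30  80  154  252  374
s: 5  9  39  119  273  525

525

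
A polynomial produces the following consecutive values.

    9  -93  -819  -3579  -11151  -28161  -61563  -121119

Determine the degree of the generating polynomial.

5

First differences: -102, -726, -2760, -7572, -17010, -33402, -59556
Second differences: -624, -2034, -4812, -9438, -16392, -26154
Third differences: -1410, -2778, -4626, -6954, -9762
Fourth differences: -1368, -1848, -2328, -2808
Fifth differences: -480, -480, -480
The fifth differences are constant, so the polynomial has degree 5.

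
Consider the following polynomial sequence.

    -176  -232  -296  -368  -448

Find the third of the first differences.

-72

D1: -56, -64, -72, -80
D2: -8, -8, -8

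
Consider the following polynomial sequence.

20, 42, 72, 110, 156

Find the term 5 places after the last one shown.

506

22, 30, 38, 46
8, 8, 8
The second differences are constant (8).
46 + 8 = 54;  156 + 54 = 210
54 + 8 = 62;  210 + 62 = 272
62 + 8 = 70;  272 + 70 = 342
70 + 8 = 78;  342 + 78 = 420
78 + 8 = 86;  420 + 86 = 506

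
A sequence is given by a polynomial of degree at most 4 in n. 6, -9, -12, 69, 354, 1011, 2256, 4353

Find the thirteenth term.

40218

First differences: -15, -3, 81, 285, 657, 1245, 2097
Second differences: 12, 84, 204, 372, 588, 852
Third differences: 72, 120, 168, 216, 264
Fourth differences: 48, 48, 48, 48
Constant fourth difference = 48, so extend:
264 + 48 = 312;  852 + 312 = 1164;  2097 + 1164 = 3261;  4353 + 3261 = 7614
312 + 48 = 360;  1164 + 360 = 1524;  3261 + 1524 = 4785;  7614 + 4785 = 12399
360 + 48 = 408;  1524 + 408 = 1932;  4785 + 1932 = 6717;  12399 + 6717 = 19116
408 + 48 = 456;  1932 + 456 = 2388;  6717 + 2388 = 9105;  19116 + 9105 = 28221
456 + 48 = 504;  2388 + 504 = 2892;  9105 + 2892 = 11997;  28221 + 11997 = 40218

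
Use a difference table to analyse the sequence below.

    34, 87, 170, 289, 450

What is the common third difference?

6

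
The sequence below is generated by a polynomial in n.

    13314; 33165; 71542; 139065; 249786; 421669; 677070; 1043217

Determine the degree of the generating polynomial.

5

D1: 19851, 38377, 67523, 110721, 171883, 255401, 366147
D2: 18526, 29146, 43198, 61162, 83518, 110746
D3: 10620, 14052, 17964, 22356, 27228
D4: 3432, 3912, 4392, 4872
D5: 480, 480, 480
The fifth differences are constant, so the polynomial has degree 5.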